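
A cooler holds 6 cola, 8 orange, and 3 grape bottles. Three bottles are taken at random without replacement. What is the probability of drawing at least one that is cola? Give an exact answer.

P(no cola) = 11/17 × 10/16 × 9/15 = 990/4080 = 33/136.
P(at least one) = 1 − 33/136 = 103/136.

103/136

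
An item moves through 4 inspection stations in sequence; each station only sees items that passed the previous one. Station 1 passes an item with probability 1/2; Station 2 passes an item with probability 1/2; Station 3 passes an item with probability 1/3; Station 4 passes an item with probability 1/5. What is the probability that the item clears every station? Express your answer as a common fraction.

Each stage is reached only if all earlier stages succeed, so
P = 1/2 × 1/2 × 1/3 × 1/5 = 1/60.

1/60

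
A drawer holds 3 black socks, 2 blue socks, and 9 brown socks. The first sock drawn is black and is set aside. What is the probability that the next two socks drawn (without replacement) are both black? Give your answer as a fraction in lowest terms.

After the first draw, 2 of the remaining 13 socks are black.
P = 2/13 × 1/12 = 2/156 = 1/78.

1/78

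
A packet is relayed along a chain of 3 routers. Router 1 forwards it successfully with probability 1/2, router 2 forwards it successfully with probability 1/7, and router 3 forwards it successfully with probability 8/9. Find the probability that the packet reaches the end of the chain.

Multiplying along the chain,
P = 1/2 × 1/7 × 8/9 = 8/126 = 4/63.

4/63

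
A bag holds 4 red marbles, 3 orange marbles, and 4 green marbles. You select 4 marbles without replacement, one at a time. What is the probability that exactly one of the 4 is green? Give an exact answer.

One ordering (green drawn first) has probability 4/11 × 7/10 × 6/9 × 5/8 = 840/7920 = 7/66.
There are C(4,1) = 4 such orderings, each equally likely, so P = 4 × 7/66 = 14/33.

14/33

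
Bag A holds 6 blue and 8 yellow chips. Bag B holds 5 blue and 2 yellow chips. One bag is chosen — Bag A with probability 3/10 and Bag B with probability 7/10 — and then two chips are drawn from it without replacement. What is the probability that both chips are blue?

From Bag A: P(both blue) = (6/14)(5/13) = 15/91.
From Bag B: P(both blue) = (5/7)(4/6) = 10/21.
Total probability = (3/10)(15/91) + (7/10)(10/21) = 209/546.

209/546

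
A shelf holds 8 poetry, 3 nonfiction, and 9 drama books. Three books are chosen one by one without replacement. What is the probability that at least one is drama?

65/76

P(no drama) = 11/20 × 10/19 × 9/18 = 990/6840 = 11/76.
P(at least one) = 1 − 11/76 = 65/76.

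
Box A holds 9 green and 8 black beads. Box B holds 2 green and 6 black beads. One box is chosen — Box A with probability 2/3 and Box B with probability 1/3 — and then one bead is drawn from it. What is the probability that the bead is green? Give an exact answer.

89/204

From Box A: P(green) = 9/17.
From Box B: P(green) = 2/8.
Total probability = (2/3)(9/17) + (1/3)(2/8) = 89/204.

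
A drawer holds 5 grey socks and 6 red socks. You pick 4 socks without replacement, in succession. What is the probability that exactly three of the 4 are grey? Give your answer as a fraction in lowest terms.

2/11

One ordering (grey drawn first) has probability 5/11 × 4/10 × 3/9 × 6/8 = 360/7920 = 1/22.
There are C(4,3) = 4 such orderings, each equally likely, so P = 4 × 1/22 = 2/11.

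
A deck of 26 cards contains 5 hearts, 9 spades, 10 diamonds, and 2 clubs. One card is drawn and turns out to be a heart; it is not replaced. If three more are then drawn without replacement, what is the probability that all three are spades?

21/575

With the first card removed, 9 spades remain out of 25.
P = 9/25 × 8/24 × 7/23 = 504/13800 = 21/575.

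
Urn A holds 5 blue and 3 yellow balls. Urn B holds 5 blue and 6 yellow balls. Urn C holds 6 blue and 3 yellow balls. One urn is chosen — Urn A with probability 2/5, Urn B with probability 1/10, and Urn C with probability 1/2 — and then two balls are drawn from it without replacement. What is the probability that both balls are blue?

From Urn A: P(both blue) = (5/8)(4/7) = 5/14.
From Urn B: P(both blue) = (5/11)(4/10) = 2/11.
From Urn C: P(both blue) = (6/9)(5/8) = 5/12.
Total probability = (2/5)(5/14) + (1/10)(2/11) + (1/2)(5/12) = 3413/9240.

3413/9240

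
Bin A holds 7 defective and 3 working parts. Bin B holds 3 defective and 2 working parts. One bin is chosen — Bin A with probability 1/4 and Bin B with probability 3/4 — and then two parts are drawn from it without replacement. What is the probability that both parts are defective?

From Bin A: P(both defective) = (7/10)(6/9) = 7/15.
From Bin B: P(both defective) = (3/5)(2/4) = 3/10.
Total probability = (1/4)(7/15) + (3/4)(3/10) = 41/120.

41/120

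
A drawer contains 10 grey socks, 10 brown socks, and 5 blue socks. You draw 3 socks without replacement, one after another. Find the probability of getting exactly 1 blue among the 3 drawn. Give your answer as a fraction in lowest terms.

One ordering (blue drawn first) has probability 5/25 × 20/24 × 19/23 = 1900/13800 = 19/138.
There are C(3,1) = 3 such orderings, each equally likely, so P = 3 × 19/138 = 19/46.

19/46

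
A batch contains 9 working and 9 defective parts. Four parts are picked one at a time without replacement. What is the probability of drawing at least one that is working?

P(no working) = 9/18 × 8/17 × 7/16 × 6/15 = 3024/73440 = 7/170.
P(at least one) = 1 − 7/170 = 163/170.

163/170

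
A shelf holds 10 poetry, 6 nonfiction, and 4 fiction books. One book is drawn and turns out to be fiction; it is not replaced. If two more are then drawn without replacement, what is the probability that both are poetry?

With the first book removed, 10 poetry remain out of 19.
P = 10/19 × 9/18 = 90/342 = 5/19.

5/19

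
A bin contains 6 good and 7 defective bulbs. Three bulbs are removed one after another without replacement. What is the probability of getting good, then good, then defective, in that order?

Each draw changes the counts, so multiply the conditional probabilities along the sequence:
P = 6/13 × 5/12 × 7/11 = 210/1716 = 35/286.

35/286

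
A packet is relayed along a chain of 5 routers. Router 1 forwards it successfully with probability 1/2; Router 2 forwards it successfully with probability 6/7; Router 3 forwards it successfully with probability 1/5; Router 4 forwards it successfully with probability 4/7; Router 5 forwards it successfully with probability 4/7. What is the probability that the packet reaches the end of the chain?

Each stage is reached only if all earlier stages succeed, so
P = 1/2 × 6/7 × 1/5 × 4/7 × 4/7 = 96/3430 = 48/1715.

48/1715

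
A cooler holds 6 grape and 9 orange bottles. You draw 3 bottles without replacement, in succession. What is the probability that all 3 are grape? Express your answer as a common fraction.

P(all grape) = 6/15 × 5/14 × 4/13 = 120/2730 = 4/91.

4/91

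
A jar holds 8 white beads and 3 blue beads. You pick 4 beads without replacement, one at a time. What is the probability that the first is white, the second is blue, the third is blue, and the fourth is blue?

Chain rule:
P = 8/11 × 3/10 × 2/9 × 1/8 = 48/7920 = 1/165.

1/165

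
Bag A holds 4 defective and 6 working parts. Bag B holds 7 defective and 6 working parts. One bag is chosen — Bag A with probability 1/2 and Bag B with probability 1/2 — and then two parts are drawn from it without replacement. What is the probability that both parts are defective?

From Bag A: P(both defective) = (4/10)(3/9) = 2/15.
From Bag B: P(both defective) = (7/13)(6/12) = 7/26.
Total probability = (1/2)(2/15) + (1/2)(7/26) = 157/780.

157/780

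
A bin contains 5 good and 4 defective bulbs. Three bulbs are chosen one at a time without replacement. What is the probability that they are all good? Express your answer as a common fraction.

5/42

P(all good) = 5/9 × 4/8 × 3/7 = 60/504 = 5/42.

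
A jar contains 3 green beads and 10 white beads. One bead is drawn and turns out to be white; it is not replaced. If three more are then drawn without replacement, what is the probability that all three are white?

With the first bead removed, 9 white remain out of 12.
P = 9/12 × 8/11 × 7/10 = 504/1320 = 21/55.

21/55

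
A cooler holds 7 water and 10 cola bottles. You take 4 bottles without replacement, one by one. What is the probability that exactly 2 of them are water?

27/68

One ordering (water drawn first) has probability 7/17 × 6/16 × 10/15 × 9/14 = 3780/57120 = 9/136.
There are C(4,2) = 6 such orderings, each equally likely, so P = 6 × 9/136 = 27/68.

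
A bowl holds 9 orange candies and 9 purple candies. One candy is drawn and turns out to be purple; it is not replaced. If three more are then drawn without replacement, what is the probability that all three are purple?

7/85

With the first candy removed, 8 purple remain out of 17.
P = 8/17 × 7/16 × 6/15 = 336/4080 = 7/85.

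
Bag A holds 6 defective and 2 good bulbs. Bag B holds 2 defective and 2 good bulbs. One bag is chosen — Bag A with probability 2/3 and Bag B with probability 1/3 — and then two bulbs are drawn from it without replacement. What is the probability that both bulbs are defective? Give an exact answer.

From Bag A: P(both defective) = (6/8)(5/7) = 15/28.
From Bag B: P(both defective) = (2/4)(1/3) = 1/6.
Total probability = (2/3)(15/28) + (1/3)(1/6) = 26/63.

26/63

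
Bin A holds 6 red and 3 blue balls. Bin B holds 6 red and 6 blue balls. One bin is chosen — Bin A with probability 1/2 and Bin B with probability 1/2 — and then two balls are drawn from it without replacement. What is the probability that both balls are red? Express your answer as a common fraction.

85/264

From Bin A: P(both red) = (6/9)(5/8) = 5/12.
From Bin B: P(both red) = (6/12)(5/11) = 5/22.
Total probability = (1/2)(5/12) + (1/2)(5/22) = 85/264.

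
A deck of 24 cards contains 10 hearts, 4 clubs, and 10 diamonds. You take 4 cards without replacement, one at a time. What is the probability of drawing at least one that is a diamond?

P(no diamonds) = 14/24 × 13/23 × 12/22 × 11/21 = 24024/255024 = 13/138.
P(at least one) = 1 − 13/138 = 125/138.

125/138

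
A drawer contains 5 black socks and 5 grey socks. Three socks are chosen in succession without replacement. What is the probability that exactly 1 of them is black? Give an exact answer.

One ordering (black drawn first) has probability 5/10 × 5/9 × 4/8 = 100/720 = 5/36.
There are C(3,1) = 3 such orderings, each equally likely, so P = 3 × 5/36 = 5/12.

5/12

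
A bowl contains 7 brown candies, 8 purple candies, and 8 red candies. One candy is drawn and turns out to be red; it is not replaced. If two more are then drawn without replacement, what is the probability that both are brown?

With the first candy removed, 7 brown remain out of 22.
P = 7/22 × 6/21 = 42/462 = 1/11.

1/11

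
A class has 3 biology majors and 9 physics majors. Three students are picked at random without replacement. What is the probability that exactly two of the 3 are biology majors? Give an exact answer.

One ordering (biology majors drawn first) has probability 3/12 × 2/11 × 9/10 = 54/1320 = 9/220.
There are C(3,2) = 3 such orderings, each equally likely, so P = 3 × 9/220 = 27/220.

27/220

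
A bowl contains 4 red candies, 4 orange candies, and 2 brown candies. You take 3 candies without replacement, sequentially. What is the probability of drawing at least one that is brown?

8/15

P(no brown) = 8/10 × 7/9 × 6/8 = 336/720 = 7/15.
P(at least one) = 1 − 7/15 = 8/15.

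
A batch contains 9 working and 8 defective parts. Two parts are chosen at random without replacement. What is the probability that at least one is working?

P(no working) = 8/17 × 7/16 = 56/272 = 7/34.
P(at least one) = 1 − 7/34 = 27/34.

27/34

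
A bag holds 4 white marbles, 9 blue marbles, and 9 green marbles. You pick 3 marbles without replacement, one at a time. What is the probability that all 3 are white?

1/385

P = 4/22 × 3/21 × 2/20 = 24/9240 = 1/385.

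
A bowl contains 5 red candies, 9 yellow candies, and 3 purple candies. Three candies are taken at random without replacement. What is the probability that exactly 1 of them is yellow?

One ordering (yellow drawn first) has probability 9/17 × 8/16 × 7/15 = 504/4080 = 21/170.
There are C(3,1) = 3 such orderings, each equally likely, so P = 3 × 21/170 = 63/170.

63/170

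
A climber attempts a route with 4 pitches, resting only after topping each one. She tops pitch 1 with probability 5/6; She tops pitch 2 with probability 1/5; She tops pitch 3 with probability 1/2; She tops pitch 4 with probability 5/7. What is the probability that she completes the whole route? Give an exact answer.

The events are sequential, so multiply the conditional probabilities:
P = 5/6 × 1/5 × 1/2 × 5/7 = 25/420 = 5/84.

5/84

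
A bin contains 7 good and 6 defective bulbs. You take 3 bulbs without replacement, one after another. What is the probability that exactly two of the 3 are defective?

One ordering (defective drawn first) has probability 6/13 × 5/12 × 7/11 = 210/1716 = 35/286.
There are C(3,2) = 3 such orderings, each equally likely, so P = 3 × 35/286 = 105/286.

105/286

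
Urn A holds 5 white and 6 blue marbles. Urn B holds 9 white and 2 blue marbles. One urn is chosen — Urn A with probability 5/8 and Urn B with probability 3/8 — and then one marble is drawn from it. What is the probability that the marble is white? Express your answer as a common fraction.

From Urn A: P(white) = 5/11.
From Urn B: P(white) = 9/11.
Total probability = (5/8)(5/11) + (3/8)(9/11) = 13/22.

13/22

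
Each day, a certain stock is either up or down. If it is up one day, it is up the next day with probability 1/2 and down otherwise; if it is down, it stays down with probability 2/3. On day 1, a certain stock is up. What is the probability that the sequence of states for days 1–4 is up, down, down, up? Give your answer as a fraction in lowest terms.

1/9

Day 1 is given. For each transition, use the conditional probability from the current state:
P(down | up) = 1/2; P(down | down) = 2/3; P(up | down) = 1/3.
P = 1/2 × 2/3 × 1/3 = 2/18 = 1/9.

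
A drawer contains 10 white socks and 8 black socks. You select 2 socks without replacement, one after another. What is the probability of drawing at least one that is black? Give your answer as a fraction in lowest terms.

12/17

P(no black) = 10/18 × 9/17 = 90/306 = 5/17.
P(at least one) = 1 − 5/17 = 12/17.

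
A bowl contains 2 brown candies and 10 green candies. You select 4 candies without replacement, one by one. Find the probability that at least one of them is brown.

19/33

P(no brown) = 10/12 × 9/11 × 8/10 × 7/9 = 5040/11880 = 14/33.
P(at least one) = 1 − 14/33 = 19/33.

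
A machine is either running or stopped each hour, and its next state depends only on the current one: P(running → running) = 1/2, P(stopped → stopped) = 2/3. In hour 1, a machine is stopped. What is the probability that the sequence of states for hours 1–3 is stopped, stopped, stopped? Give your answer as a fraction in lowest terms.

4/9

Hour 1 is given. For each transition, use the conditional probability from the current state:
P(stopped | stopped) = 2/3; P(stopped | stopped) = 2/3.
P = 2/3 × 2/3 = 4/9.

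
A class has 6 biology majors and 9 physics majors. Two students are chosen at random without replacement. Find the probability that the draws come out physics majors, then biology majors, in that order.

9/35

Each draw changes the counts, so multiply the conditional probabilities along the sequence:
P = 9/15 × 6/14 = 54/210 = 9/35.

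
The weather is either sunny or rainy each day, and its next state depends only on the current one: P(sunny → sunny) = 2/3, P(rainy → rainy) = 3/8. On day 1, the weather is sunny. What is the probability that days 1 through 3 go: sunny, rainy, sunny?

Day 1 is given. For each transition, use the conditional probability from the current state:
P(rainy | sunny) = 1/3; P(sunny | rainy) = 5/8.
P = 1/3 × 5/8 = 5/24.

5/24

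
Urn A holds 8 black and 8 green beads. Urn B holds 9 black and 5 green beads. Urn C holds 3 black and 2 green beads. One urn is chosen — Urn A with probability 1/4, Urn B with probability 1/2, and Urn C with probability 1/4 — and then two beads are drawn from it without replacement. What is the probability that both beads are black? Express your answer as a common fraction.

From Urn A: P(both black) = (8/16)(7/15) = 7/30.
From Urn B: P(both black) = (9/14)(8/13) = 36/91.
From Urn C: P(both black) = (3/5)(2/4) = 3/10.
Total probability = (1/4)(7/30) + (1/2)(36/91) + (1/4)(3/10) = 452/1365.

452/1365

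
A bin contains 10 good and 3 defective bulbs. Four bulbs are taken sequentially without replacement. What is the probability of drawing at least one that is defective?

P(no defective) = 10/13 × 9/12 × 8/11 × 7/10 = 5040/17160 = 42/143.
P(at least one) = 1 − 42/143 = 101/143.

101/143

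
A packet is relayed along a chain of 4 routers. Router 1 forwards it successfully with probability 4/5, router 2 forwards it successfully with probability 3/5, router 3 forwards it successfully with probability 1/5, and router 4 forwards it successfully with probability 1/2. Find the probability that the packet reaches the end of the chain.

6/125

The events are sequential, so multiply the conditional probabilities:
P = 4/5 × 3/5 × 1/5 × 1/2 = 12/250 = 6/125.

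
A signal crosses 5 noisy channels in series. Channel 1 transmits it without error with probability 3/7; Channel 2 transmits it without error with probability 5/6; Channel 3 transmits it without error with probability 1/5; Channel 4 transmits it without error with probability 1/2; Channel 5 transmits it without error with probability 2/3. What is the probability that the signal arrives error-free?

1/42

Each stage is reached only if all earlier stages succeed, so
P = 3/7 × 5/6 × 1/5 × 1/2 × 2/3 = 30/1260 = 1/42.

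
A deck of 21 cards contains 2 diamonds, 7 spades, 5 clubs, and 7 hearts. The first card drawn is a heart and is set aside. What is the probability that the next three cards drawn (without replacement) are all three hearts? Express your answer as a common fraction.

1/57

After the first draw, 6 of the remaining 20 cards are hearts.
P = 6/20 × 5/19 × 4/18 = 120/6840 = 1/57.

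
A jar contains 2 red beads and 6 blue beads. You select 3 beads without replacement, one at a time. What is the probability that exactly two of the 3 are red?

3/28

One ordering (red drawn first) has probability 2/8 × 1/7 × 6/6 = 12/336 = 1/28.
There are C(3,2) = 3 such orderings, each equally likely, so P = 3 × 1/28 = 3/28.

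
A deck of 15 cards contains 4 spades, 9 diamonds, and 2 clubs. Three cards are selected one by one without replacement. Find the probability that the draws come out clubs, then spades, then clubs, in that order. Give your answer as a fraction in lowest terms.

4/1365

Chain rule:
P = 2/15 × 4/14 × 1/13 = 8/2730 = 4/1365.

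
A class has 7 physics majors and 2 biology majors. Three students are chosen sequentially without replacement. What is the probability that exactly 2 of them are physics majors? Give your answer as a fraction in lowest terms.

One ordering (physics majors drawn first) has probability 7/9 × 6/8 × 2/7 = 84/504 = 1/6.
There are C(3,2) = 3 such orderings, each equally likely, so P = 3 × 1/6 = 1/2.

1/2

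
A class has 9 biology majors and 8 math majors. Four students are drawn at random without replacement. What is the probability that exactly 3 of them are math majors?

One ordering (math majors drawn first) has probability 8/17 × 7/16 × 6/15 × 9/14 = 3024/57120 = 9/170.
There are C(4,3) = 4 such orderings, each equally likely, so P = 4 × 9/170 = 18/85.

18/85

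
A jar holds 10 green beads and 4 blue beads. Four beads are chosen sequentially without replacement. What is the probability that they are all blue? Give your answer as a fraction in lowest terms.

1/1001

P(all blue) = 4/14 × 3/13 × 2/12 × 1/11 = 24/24024 = 1/1001.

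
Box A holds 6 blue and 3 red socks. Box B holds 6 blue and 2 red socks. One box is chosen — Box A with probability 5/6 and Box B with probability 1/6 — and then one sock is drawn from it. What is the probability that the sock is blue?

From Box A: P(blue) = 6/9.
From Box B: P(blue) = 6/8.
Total probability = (5/6)(6/9) + (1/6)(6/8) = 49/72.

49/72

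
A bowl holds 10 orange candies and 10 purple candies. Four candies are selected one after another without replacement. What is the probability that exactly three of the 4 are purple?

One ordering (purple drawn first) has probability 10/20 × 9/19 × 8/18 × 10/17 = 7200/116280 = 20/323.
There are C(4,3) = 4 such orderings, each equally likely, so P = 4 × 20/323 = 80/323.

80/323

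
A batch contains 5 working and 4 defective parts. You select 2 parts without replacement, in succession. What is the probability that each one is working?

5/18

P = 5/9 × 4/8 = 20/72 = 5/18.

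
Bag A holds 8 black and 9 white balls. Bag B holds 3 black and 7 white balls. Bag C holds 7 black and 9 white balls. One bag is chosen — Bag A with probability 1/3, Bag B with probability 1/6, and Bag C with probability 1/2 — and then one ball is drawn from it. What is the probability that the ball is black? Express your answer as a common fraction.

From Bag A: P(black) = 8/17.
From Bag B: P(black) = 3/10.
From Bag C: P(black) = 7/16.
Total probability = (1/3)(8/17) + (1/6)(3/10) + (1/2)(7/16) = 3473/8160.

3473/8160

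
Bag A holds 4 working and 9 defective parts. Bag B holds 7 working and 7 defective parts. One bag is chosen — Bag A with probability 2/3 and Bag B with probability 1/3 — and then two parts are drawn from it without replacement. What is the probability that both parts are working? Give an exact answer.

From Bag A: P(both working) = (4/13)(3/12) = 1/13.
From Bag B: P(both working) = (7/14)(6/13) = 3/13.
Total probability = (2/3)(1/13) + (1/3)(3/13) = 5/39.

5/39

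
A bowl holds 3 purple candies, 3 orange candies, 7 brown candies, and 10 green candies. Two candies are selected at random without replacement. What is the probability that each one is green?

P(every draw is green) = 10/23 × 9/22 = 90/506 = 45/253.

45/253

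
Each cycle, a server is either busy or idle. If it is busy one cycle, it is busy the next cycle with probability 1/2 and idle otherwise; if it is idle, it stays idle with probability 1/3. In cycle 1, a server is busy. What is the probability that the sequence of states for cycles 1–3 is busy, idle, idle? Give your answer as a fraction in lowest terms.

Cycle 1 is given. For each transition, use the conditional probability from the current state:
P(idle | busy) = 1/2; P(idle | idle) = 1/3.
P = 1/2 × 1/3 = 1/6.

1/6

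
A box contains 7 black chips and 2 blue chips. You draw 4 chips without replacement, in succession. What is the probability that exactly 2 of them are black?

1/6

One ordering (black drawn first) has probability 7/9 × 6/8 × 2/7 × 1/6 = 84/3024 = 1/36.
There are C(4,2) = 6 such orderings, each equally likely, so P = 6 × 1/36 = 1/6.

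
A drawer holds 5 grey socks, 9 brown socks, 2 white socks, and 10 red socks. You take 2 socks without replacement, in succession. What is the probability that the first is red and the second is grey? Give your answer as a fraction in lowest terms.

Chain rule:
P = 10/26 × 5/25 = 50/650 = 1/13.

1/13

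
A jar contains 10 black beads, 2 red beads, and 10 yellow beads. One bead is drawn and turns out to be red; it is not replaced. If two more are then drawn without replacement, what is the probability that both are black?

After the first draw, 10 of the remaining 21 beads are black.
P = 10/21 × 9/20 = 90/420 = 3/14.

3/14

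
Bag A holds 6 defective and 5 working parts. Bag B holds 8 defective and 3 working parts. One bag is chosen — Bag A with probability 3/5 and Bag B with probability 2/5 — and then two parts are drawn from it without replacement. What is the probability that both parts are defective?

From Bag A: P(both defective) = (6/11)(5/10) = 3/11.
From Bag B: P(both defective) = (8/11)(7/10) = 28/55.
Total probability = (3/5)(3/11) + (2/5)(28/55) = 101/275.

101/275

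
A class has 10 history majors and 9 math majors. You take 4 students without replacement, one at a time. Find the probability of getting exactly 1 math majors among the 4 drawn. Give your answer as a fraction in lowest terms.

One ordering (a math major drawn first) has probability 9/19 × 10/18 × 9/17 × 8/16 = 6480/93024 = 45/646.
There are C(4,1) = 4 such orderings, each equally likely, so P = 4 × 45/646 = 90/323.

90/323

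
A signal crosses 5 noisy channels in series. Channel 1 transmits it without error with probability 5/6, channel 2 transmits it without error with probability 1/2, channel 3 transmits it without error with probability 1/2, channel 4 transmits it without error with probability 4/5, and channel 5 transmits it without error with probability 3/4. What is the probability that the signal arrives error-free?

The events are sequential, so multiply the conditional probabilities:
P = 5/6 × 1/2 × 1/2 × 4/5 × 3/4 = 60/480 = 1/8.

1/8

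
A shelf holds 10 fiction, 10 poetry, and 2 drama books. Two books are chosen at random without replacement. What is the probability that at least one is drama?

41/231

P(no drama) = 20/22 × 19/21 = 380/462 = 190/231.
P(at least one) = 1 − 190/231 = 41/231.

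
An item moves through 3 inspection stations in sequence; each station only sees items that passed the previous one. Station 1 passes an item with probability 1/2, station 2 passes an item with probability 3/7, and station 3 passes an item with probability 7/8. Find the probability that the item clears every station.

3/16

The events are sequential, so multiply the conditional probabilities:
P = 1/2 × 3/7 × 7/8 = 21/112 = 3/16.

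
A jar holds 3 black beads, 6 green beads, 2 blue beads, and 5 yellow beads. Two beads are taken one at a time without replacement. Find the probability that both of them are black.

1/40

P(every draw is black) = 3/16 × 2/15 = 6/240 = 1/40.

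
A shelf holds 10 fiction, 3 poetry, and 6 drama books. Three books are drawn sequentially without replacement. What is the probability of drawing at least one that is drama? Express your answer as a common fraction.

P(no drama) = 13/19 × 12/18 × 11/17 = 1716/5814 = 286/969.
P(at least one) = 1 − 286/969 = 683/969.

683/969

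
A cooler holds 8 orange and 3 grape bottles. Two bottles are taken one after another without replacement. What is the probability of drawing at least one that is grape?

P(no grape) = 8/11 × 7/10 = 56/110 = 28/55.
P(at least one) = 1 − 28/55 = 27/55.

27/55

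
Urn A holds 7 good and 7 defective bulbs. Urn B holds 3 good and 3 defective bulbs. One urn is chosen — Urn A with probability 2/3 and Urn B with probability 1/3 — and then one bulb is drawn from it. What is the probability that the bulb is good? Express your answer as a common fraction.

1/2

From Urn A: P(good) = 7/14.
From Urn B: P(good) = 3/6.
Total probability = (2/3)(7/14) + (1/3)(3/6) = 1/2.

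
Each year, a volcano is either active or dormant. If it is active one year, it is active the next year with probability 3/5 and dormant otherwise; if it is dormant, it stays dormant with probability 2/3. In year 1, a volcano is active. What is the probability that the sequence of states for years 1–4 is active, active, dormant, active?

Year 1 is given. For each transition, use the conditional probability from the current state:
P(active | active) = 3/5; P(dormant | active) = 2/5; P(active | dormant) = 1/3.
P = 3/5 × 2/5 × 1/3 = 6/75 = 2/25.

2/25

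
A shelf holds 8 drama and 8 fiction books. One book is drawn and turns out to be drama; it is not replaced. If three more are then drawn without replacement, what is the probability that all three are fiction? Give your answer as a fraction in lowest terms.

8/65

With the first book removed, 8 fiction remain out of 15.
P = 8/15 × 7/14 × 6/13 = 336/2730 = 8/65.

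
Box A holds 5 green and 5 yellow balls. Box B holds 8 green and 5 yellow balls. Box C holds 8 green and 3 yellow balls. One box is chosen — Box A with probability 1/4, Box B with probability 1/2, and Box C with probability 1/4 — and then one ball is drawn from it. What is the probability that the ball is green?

From Box A: P(green) = 5/10.
From Box B: P(green) = 8/13.
From Box C: P(green) = 8/11.
Total probability = (1/4)(5/10) + (1/2)(8/13) + (1/4)(8/11) = 703/1144.

703/1144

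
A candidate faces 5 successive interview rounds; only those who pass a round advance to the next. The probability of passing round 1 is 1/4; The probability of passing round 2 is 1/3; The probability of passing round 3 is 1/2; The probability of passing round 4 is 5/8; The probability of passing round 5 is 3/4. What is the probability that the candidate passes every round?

The events are sequential, so multiply the conditional probabilities:
P = 1/4 × 1/3 × 1/2 × 5/8 × 3/4 = 15/768 = 5/256.

5/256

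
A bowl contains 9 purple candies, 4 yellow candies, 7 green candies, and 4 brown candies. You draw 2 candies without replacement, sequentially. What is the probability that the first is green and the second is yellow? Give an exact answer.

7/138

Each draw changes the counts, so multiply the conditional probabilities along the sequence:
P = 7/24 × 4/23 = 28/552 = 7/138.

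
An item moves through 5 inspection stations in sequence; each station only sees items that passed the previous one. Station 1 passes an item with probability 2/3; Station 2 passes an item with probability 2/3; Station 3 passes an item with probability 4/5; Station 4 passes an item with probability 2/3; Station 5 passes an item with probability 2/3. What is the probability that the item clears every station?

Multiplying along the chain,
P = 2/3 × 2/3 × 4/5 × 2/3 × 2/3 = 64/405.

64/405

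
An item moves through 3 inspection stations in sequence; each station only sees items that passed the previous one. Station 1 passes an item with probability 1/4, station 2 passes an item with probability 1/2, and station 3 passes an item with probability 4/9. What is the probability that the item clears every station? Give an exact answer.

Each stage is reached only if all earlier stages succeed, so
P = 1/4 × 1/2 × 4/9 = 4/72 = 1/18.

1/18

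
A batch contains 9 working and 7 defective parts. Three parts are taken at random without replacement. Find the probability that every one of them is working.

P = 9/16 × 8/15 × 7/14 = 504/3360 = 3/20.

3/20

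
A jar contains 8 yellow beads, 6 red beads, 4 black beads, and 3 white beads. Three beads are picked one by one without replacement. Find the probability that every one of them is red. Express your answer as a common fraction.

2/133

P = 6/21 × 5/20 × 4/19 = 120/7980 = 2/133.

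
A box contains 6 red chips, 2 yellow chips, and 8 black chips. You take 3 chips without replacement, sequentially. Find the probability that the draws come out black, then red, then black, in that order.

1/10

Each draw changes the counts, so multiply the conditional probabilities along the sequence:
P = 8/16 × 6/15 × 7/14 = 336/3360 = 1/10.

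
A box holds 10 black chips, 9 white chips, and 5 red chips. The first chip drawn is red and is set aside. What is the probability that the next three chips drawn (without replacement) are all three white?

12/253

After the first draw, 9 of the remaining 23 chips are white.
P = 9/23 × 8/22 × 7/21 = 504/10626 = 12/253.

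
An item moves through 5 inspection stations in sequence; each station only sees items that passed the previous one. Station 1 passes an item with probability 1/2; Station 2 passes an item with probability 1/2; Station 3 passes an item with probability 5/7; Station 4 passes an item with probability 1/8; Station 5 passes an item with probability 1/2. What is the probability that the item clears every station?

5/448

Each stage is reached only if all earlier stages succeed, so
P = 1/2 × 1/2 × 5/7 × 1/8 × 1/2 = 5/448.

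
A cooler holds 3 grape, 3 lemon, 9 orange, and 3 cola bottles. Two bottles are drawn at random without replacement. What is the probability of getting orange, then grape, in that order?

3/34

Chain rule:
P = 9/18 × 3/17 = 27/306 = 3/34.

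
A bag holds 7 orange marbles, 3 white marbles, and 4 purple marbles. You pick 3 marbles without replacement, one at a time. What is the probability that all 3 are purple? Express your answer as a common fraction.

1/91

P(every draw is purple) = 4/14 × 3/13 × 2/12 = 24/2184 = 1/91.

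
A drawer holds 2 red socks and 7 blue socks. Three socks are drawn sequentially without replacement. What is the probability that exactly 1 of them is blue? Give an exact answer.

One ordering (blue drawn first) has probability 7/9 × 2/8 × 1/7 = 14/504 = 1/36.
There are C(3,1) = 3 such orderings, each equally likely, so P = 3 × 1/36 = 1/12.

1/12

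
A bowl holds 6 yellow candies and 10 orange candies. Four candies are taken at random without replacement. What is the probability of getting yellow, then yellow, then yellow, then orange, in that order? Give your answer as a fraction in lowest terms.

5/182

Multiply the probability of each draw given the previous ones:
P = 6/16 × 5/15 × 4/14 × 10/13 = 1200/43680 = 5/182.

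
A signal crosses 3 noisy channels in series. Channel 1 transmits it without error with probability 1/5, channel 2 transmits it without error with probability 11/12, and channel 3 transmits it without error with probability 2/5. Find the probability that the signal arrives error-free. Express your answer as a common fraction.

11/150

Each stage is reached only if all earlier stages succeed, so
P = 1/5 × 11/12 × 2/5 = 22/300 = 11/150.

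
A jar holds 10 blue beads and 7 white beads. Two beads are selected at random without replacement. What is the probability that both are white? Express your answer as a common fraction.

P = 7/17 × 6/16 = 42/272 = 21/136.

21/136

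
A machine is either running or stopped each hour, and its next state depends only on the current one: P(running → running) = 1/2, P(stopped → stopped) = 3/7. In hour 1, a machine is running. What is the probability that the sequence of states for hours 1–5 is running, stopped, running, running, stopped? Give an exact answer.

1/14

Hour 1 is given. For each transition, use the conditional probability from the current state:
P(stopped | running) = 1/2; P(running | stopped) = 4/7; P(running | running) = 1/2; P(stopped | running) = 1/2.
P = 1/2 × 4/7 × 1/2 × 1/2 = 4/56 = 1/14.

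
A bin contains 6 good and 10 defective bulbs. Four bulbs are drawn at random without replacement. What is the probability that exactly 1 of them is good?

One ordering (good drawn first) has probability 6/16 × 10/15 × 9/14 × 8/13 = 4320/43680 = 9/91.
There are C(4,1) = 4 such orderings, each equally likely, so P = 4 × 9/91 = 36/91.

36/91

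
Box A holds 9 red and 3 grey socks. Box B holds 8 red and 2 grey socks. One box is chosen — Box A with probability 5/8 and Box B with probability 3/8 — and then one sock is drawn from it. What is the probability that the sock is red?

123/160

From Box A: P(red) = 9/12.
From Box B: P(red) = 8/10.
Total probability = (5/8)(9/12) + (3/8)(8/10) = 123/160.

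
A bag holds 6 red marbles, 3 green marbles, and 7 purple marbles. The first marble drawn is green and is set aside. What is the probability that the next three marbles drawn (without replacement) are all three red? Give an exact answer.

4/91

With the first marble removed, 6 red remain out of 15.
P = 6/15 × 5/14 × 4/13 = 120/2730 = 4/91.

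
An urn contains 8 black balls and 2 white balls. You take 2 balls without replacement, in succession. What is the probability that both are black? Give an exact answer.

28/45

P = 8/10 × 7/9 = 56/90 = 28/45.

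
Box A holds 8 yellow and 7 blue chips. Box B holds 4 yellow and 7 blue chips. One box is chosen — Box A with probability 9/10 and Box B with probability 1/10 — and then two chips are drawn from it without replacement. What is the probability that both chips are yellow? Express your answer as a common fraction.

69/275

From Box A: P(both yellow) = (8/15)(7/14) = 4/15.
From Box B: P(both yellow) = (4/11)(3/10) = 6/55.
Total probability = (9/10)(4/15) + (1/10)(6/55) = 69/275.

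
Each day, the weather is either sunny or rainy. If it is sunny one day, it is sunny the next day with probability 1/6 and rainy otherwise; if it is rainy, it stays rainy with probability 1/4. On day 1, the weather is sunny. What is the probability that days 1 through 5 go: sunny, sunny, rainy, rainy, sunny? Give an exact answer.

5/192

Day 1 is given. For each transition, use the conditional probability from the current state:
P(sunny | sunny) = 1/6; P(rainy | sunny) = 5/6; P(rainy | rainy) = 1/4; P(sunny | rainy) = 3/4.
P = 1/6 × 5/6 × 1/4 × 3/4 = 15/576 = 5/192.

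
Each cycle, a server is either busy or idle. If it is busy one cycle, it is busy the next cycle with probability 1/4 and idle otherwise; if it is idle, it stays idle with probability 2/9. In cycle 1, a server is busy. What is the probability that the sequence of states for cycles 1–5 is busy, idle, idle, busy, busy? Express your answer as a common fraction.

7/216

Cycle 1 is given. For each transition, use the conditional probability from the current state:
P(idle | busy) = 3/4; P(idle | idle) = 2/9; P(busy | idle) = 7/9; P(busy | busy) = 1/4.
P = 3/4 × 2/9 × 7/9 × 1/4 = 42/1296 = 7/216.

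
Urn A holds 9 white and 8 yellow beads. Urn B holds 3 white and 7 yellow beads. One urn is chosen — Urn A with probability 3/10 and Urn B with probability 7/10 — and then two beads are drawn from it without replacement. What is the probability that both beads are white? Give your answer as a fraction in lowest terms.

643/5100

From Urn A: P(both white) = (9/17)(8/16) = 9/34.
From Urn B: P(both white) = (3/10)(2/9) = 1/15.
Total probability = (3/10)(9/34) + (7/10)(1/15) = 643/5100.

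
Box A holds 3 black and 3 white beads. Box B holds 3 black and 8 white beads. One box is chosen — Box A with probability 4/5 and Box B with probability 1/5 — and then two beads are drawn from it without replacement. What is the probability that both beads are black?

From Box A: P(both black) = (3/6)(2/5) = 1/5.
From Box B: P(both black) = (3/11)(2/10) = 3/55.
Total probability = (4/5)(1/5) + (1/5)(3/55) = 47/275.

47/275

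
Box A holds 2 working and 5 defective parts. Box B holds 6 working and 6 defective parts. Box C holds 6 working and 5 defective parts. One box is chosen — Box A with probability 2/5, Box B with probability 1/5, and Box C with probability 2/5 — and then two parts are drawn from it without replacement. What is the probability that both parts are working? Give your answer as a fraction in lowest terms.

401/2310

From Box A: P(both working) = (2/7)(1/6) = 1/21.
From Box B: P(both working) = (6/12)(5/11) = 5/22.
From Box C: P(both working) = (6/11)(5/10) = 3/11.
Total probability = (2/5)(1/21) + (1/5)(5/22) + (2/5)(3/11) = 401/2310.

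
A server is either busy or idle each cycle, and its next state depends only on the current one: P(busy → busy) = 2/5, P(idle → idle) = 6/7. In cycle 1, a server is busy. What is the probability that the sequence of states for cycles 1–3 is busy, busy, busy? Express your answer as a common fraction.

Cycle 1 is given. For each transition, use the conditional probability from the current state:
P(busy | busy) = 2/5; P(busy | busy) = 2/5.
P = 2/5 × 2/5 = 4/25.

4/25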